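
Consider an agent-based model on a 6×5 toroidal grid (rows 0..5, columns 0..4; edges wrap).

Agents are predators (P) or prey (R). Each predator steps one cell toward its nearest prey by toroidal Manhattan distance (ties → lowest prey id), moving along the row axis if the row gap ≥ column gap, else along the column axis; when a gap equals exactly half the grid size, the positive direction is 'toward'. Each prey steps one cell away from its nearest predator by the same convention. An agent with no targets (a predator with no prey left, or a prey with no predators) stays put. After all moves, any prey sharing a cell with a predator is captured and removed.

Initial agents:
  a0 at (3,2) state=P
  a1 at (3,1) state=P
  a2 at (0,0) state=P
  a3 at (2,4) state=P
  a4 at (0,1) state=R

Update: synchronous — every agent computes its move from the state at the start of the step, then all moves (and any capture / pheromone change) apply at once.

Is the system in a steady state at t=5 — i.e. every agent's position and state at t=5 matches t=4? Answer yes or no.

t=1: a0@(4,2):P a1@(4,1):P a2@(0,1):P a3@(1,4):P a4@(0,2):R
t=2: a0@(5,2):P a1@(5,1):P a2@(0,2):P a3@(1,3):P a4@(0,3):R
t=3: a0@(0,2):P a1@(5,2):P a2@(0,3):P a3@(0,3):P a4@(0,4):R
t=4: a0@(0,3):P a1@(5,3):P a2@(0,4):P a3@(0,4):P a4@(0,0):R
t=5: a0@(0,4):P a1@(5,4):P a2@(0,0):P a3@(0,0):P a4@(0,1):R

no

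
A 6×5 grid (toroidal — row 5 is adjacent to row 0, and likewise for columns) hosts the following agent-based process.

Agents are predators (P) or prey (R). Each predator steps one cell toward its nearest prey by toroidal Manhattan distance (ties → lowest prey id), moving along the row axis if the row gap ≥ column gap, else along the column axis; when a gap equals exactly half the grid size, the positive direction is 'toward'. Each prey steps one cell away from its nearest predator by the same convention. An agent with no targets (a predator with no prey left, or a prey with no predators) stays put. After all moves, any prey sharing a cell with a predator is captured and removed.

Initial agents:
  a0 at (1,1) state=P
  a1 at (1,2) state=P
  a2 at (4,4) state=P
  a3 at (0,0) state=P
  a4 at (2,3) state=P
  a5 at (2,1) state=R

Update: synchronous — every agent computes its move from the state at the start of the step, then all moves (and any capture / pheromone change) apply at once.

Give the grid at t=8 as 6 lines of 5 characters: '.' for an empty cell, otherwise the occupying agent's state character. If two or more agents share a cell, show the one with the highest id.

t=1: a0@(2,1):P a1@(2,2):P a2@(3,4):P a3@(1,0):P a4@(2,2):P a5@(3,1):R
t=2: a0@(3,1):P a1@(3,2):P a2@(3,0):P a3@(2,0):P a4@(3,2):P a5@(4,1):R
t=3: a0@(4,1):P a1@(4,2):P a2@(4,0):P a3@(3,0):P a4@(4,2):P a5@(5,1):R
t=4: a0@(5,1):P a1@(5,2):P a2@(5,0):P a3@(4,0):P a4@(5,2):P a5@(0,1):R
t=5: a0@(0,1):P a1@(0,2):P a2@(0,0):P a3@(5,0):P a4@(0,2):P a5@(1,1):R
t=6: a0@(1,1):P a1@(1,2):P a2@(1,0):P a3@(0,0):P a4@(1,2):P a5@(2,1):R
t=7: a0@(2,1):P a1@(2,2):P a2@(2,0):P a3@(1,0):P a4@(2,2):P a5@(3,1):R
t=8: a0@(3,1):P a1@(3,2):P a2@(3,0):P a3@(2,0):P a4@(3,2):P a5@(4,1):R

.....
.....
P....
PPP..
.R...
.....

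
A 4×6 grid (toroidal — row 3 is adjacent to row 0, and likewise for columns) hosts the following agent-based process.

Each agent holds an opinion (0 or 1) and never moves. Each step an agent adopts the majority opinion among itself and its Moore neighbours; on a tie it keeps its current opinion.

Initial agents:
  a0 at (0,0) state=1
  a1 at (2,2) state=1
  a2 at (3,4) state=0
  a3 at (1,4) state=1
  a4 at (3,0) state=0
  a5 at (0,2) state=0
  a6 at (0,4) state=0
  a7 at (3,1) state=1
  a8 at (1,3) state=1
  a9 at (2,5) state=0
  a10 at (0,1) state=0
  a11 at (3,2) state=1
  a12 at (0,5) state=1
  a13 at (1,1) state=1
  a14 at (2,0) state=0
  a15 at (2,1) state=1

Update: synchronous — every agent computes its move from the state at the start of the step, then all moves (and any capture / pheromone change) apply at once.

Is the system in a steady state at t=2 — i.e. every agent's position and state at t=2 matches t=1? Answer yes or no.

no

t=1: a0@(0,0):1 a1@(2,2):1 a2@(3,4):0 a3@(1,4):1 a4@(3,0):0 a5@(0,2):1 a6@(0,4):1 a7@(3,1):1 a8@(1,3):1 a9@(2,5):0 a10@(0,1):1 a11@(3,2):1 a12@(0,5):1 a13@(1,1):1 a14@(2,0):0 a15@(2,1):1
t=2: a0@(0,0):1 a1@(2,2):1 a2@(3,4):0 a3@(1,4):1 a4@(3,0):1 a5@(0,2):1 a6@(0,4):1 a7@(3,1):1 a8@(1,3):1 a9@(2,5):0 a10@(0,1):1 a11@(3,2):1 a12@(0,5):1 a13@(1,1):1 a14@(2,0):0 a15@(2,1):1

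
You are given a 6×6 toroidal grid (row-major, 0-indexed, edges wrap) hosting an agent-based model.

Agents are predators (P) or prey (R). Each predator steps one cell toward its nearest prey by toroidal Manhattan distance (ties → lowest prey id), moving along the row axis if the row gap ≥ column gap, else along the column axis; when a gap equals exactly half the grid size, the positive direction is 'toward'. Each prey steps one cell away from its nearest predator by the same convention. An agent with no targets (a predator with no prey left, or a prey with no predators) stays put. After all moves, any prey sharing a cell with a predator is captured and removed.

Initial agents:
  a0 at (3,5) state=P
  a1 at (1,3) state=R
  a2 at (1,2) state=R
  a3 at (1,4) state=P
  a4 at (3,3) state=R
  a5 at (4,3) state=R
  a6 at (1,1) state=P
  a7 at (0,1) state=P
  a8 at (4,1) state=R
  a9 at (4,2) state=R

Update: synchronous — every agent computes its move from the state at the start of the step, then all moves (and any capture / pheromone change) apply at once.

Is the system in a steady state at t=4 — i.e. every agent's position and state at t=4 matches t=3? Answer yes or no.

t=1: a0@(3,4):P a3@(1,3):P a4@(3,2):R a5@(4,2):R a6@(1,2):P a7@(1,1):P a8@(3,1):R a9@(3,2):R
t=2: a0@(3,3):P a3@(2,3):P a4@(3,1):R a5@(4,1):R a6@(2,2):P a7@(2,1):P a8@(4,1):R a9@(3,1):R
t=3: a0@(3,2):P a3@(2,2):P a4@(4,1):R a5@(5,1):R a6@(3,2):P a7@(3,1):P a8@(5,1):R a9@(4,1):R
t=4: a0@(4,2):P a3@(3,2):P a4@(5,1):R a5@(0,1):R a6@(4,2):P a7@(4,1):P a8@(0,1):R a9@(5,1):R

no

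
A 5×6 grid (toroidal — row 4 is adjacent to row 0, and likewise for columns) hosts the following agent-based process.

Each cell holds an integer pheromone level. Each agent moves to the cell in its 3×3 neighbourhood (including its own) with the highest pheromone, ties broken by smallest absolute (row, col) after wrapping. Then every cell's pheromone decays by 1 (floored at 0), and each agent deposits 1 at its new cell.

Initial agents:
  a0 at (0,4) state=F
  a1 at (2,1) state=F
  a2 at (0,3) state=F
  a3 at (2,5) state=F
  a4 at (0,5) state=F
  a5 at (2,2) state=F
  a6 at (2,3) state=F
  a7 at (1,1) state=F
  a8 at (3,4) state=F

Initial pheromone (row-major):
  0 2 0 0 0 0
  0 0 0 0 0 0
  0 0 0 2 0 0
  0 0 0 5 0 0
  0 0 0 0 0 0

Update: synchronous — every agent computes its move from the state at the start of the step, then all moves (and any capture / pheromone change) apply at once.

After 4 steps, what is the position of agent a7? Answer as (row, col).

t=1: a0@(0,3) a1@(1,0) a2@(0,2) a3@(1,0) a4@(0,0) a5@(3,3) a6@(3,3) a7@(0,1) a8@(3,3) | pheromone: 1 2 1 1 0 0 / 2 0 0 0 0 0 / 0 0 0 1 0 0 / 0 0 0 7 0 0 / 0 0 0 0 0 0
t=2: a0@(0,2) a1@(0,1) a2@(0,1) a3@(0,1) a4@(0,1) a5@(3,3) a6@(3,3) a7@(0,1) a8@(3,3) | pheromone: 0 6 1 0 0 0 / 1 0 0 0 0 0 / 0 0 0 0 0 0 / 0 0 0 9 0 0 / 0 0 0 0 0 0
t=3: a0@(0,1) a1@(0,1) a2@(0,1) a3@(0,1) a4@(0,1) a5@(3,3) a6@(3,3) a7@(0,1) a8@(3,3) | pheromone: 0 11 0 0 0 0 / 0 0 0 0 0 0 / 0 0 0 0 0 0 / 0 0 0 11 0 0 / 0 0 0 0 0 0
t=4: a0@(0,1) a1@(0,1) a2@(0,1) a3@(0,1) a4@(0,1) a5@(3,3) a6@(3,3) a7@(0,1) a8@(3,3) | pheromone: 0 16 0 0 0 0 / 0 0 0 0 0 0 / 0 0 0 0 0 0 / 0 0 0 13 0 0 / 0 0 0 0 0 0

(0, 1)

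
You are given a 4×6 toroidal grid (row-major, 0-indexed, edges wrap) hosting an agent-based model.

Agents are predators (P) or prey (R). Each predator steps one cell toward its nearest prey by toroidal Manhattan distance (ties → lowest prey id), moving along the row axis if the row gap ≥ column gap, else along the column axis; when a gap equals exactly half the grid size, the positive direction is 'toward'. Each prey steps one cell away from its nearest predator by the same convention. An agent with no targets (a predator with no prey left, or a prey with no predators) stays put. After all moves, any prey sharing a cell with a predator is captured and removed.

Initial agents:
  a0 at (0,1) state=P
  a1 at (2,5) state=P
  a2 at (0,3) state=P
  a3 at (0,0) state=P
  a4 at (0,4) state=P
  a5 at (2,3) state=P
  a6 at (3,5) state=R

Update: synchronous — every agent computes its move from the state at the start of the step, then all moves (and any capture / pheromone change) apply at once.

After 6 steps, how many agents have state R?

0

t=1: a0@(0,0):P a1@(3,5):P a2@(0,4):P a3@(3,0):P a4@(3,4):P a5@(2,4):P a6@(0,5):R
t=2: a0@(0,5):P a1@(0,5):P a2@(0,5):P a3@(0,0):P a4@(0,4):P a5@(3,4):P
t=3: (unchanged — steady state)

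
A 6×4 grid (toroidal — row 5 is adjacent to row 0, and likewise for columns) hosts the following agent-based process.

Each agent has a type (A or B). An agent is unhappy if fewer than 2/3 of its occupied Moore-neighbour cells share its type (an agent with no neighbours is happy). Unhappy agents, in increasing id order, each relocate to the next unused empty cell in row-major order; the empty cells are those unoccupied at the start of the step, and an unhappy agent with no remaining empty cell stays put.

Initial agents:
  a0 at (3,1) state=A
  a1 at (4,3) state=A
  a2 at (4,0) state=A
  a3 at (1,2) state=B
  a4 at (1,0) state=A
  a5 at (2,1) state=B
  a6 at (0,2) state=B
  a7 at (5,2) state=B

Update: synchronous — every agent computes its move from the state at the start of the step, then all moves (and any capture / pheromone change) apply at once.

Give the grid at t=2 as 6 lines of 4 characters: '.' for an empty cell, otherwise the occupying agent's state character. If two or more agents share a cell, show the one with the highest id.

....
A...
ABAB
BB..
A...
....

t=1: a0@(0,0):A a1@(0,1):A a2@(4,0):A a3@(1,2):B a4@(0,3):A a5@(1,1):B a6@(0,2):B a7@(1,3):B
t=2: a0@(1,0):A a1@(2,0):A a2@(4,0):A a3@(2,1):B a4@(2,2):A a5@(2,3):B a6@(3,0):B a7@(3,1):B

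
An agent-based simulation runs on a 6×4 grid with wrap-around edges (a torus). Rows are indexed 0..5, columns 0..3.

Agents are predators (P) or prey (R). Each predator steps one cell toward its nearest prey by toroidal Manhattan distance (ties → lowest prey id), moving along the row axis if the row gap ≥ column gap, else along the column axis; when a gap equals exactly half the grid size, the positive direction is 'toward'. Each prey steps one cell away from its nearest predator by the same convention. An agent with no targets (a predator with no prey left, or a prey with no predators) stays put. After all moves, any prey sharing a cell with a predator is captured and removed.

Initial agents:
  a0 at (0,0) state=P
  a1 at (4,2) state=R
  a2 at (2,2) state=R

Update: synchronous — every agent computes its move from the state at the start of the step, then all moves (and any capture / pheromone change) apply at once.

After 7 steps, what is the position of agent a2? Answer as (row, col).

(3, 2)

t=1: a0@(5,0):P a1@(3,2):R a2@(3,2):R
t=2: a0@(4,0):P a1@(2,2):R a2@(2,2):R
t=3: a0@(3,0):P a1@(1,2):R a2@(1,2):R
t=4: a0@(2,0):P a1@(0,2):R a2@(0,2):R
t=5: a0@(1,0):P a1@(5,2):R a2@(5,2):R
t=6: a0@(0,0):P a1@(4,2):R a2@(4,2):R
t=7: a0@(5,0):P a1@(3,2):R a2@(3,2):R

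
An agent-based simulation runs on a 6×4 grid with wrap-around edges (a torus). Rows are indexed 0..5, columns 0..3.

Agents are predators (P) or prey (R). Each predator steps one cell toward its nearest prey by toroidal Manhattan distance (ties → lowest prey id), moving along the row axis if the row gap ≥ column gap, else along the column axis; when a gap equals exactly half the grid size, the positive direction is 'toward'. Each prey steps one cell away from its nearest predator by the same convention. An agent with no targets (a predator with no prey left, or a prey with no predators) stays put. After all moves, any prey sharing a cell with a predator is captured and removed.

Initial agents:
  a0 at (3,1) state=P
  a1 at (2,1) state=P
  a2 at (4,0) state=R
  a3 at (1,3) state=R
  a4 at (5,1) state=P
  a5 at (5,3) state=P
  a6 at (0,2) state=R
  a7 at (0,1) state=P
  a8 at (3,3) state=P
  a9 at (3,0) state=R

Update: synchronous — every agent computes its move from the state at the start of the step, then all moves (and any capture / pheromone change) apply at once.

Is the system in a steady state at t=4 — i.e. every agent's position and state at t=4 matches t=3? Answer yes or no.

t=1: a0@(3,0):P a1@(3,1):P a2@(5,0):R a3@(2,3):R a4@(4,1):P a5@(4,3):P a6@(0,3):R a7@(0,2):P a8@(3,0):P a9@(3,3):R
t=2: a0@(3,3):P a1@(3,2):P a2@(0,0):R a3@(1,3):R a4@(5,1):P a5@(3,3):P a6@(0,0):R a7@(0,3):P a8@(3,3):P
t=3: a0@(2,3):P a1@(2,2):P a4@(0,1):P a5@(2,3):P a7@(0,0):P a8@(2,3):P
t=4: (unchanged — steady state)

yes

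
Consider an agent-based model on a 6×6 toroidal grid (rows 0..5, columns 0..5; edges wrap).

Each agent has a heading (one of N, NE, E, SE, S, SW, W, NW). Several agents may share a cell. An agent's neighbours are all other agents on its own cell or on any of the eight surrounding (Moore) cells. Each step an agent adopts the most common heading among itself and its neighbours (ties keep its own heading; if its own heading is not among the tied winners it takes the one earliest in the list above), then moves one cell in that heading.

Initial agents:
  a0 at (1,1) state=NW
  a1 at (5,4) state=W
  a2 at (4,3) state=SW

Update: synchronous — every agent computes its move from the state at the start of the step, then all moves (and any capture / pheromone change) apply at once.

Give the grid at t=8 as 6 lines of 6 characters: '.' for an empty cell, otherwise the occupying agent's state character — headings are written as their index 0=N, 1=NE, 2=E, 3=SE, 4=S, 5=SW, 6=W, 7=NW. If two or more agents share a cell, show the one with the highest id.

.5....
......
......
......
......
..6..7

t=1: a0@(0,0):NW a1@(5,3):W a2@(5,2):SW
t=2: a0@(5,5):NW a1@(5,2):W a2@(0,1):SW
t=3: a0@(4,4):NW a1@(5,1):W a2@(1,0):SW
t=4: a0@(3,3):NW a1@(5,0):W a2@(2,5):SW
t=5: a0@(2,2):NW a1@(5,5):W a2@(3,4):SW
t=6: a0@(1,1):NW a1@(5,4):W a2@(4,3):SW
t=7: a0@(0,0):NW a1@(5,3):W a2@(5,2):SW
t=8: a0@(5,5):NW a1@(5,2):W a2@(0,1):SW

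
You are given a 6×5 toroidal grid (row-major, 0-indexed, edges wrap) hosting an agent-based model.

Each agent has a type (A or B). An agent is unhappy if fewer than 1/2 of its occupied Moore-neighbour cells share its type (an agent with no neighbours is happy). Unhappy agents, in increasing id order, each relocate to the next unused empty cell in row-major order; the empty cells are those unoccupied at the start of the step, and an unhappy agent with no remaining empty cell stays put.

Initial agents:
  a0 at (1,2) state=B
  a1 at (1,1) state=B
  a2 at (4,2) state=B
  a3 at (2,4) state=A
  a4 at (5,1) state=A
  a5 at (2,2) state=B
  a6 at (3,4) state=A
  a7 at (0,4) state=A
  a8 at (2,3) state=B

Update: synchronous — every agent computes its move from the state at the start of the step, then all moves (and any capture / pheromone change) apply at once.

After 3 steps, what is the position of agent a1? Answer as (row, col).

(1, 1)

t=1: a0@(1,2):B a1@(1,1):B a2@(0,0):B a3@(2,4):A a4@(0,1):A a5@(2,2):B a6@(3,4):A a7@(0,4):A a8@(2,3):B
t=2: a0@(1,2):B a1@(1,1):B a2@(0,2):B a3@(2,4):A a4@(0,3):A a5@(2,2):B a6@(3,4):A a7@(1,0):A a8@(2,3):B
t=3: a0@(1,2):B a1@(1,1):B a2@(0,2):B a3@(2,4):A a4@(0,0):A a5@(2,2):B a6@(3,4):A a7@(1,0):A a8@(2,3):B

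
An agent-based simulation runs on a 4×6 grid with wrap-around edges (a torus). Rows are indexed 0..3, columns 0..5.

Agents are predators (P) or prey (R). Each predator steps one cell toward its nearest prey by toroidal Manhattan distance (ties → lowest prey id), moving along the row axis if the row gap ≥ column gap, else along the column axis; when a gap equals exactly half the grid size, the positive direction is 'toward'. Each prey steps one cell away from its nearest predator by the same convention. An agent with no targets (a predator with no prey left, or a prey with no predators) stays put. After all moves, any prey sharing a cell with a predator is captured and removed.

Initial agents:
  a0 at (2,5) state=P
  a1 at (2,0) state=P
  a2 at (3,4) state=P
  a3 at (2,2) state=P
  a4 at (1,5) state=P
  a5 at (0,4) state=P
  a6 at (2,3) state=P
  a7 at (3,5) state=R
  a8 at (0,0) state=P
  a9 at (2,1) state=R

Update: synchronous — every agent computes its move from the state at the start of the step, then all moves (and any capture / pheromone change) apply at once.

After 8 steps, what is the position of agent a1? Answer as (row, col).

t=1: a0@(3,5):P a1@(2,1):P a2@(3,5):P a3@(2,1):P a4@(2,5):P a5@(3,4):P a6@(2,2):P a7@(0,5):R a8@(3,0):P
t=2: a0@(0,5):P a1@(3,1):P a2@(0,5):P a3@(3,1):P a4@(3,5):P a5@(0,4):P a6@(2,3):P a7@(1,5):R a8@(0,0):P
t=3: a0@(1,5):P a1@(0,1):P a2@(1,5):P a3@(0,1):P a4@(0,5):P a5@(1,4):P a6@(2,4):P a7@(2,5):R a8@(1,0):P
t=4: a0@(2,5):P a1@(1,1):P a2@(2,5):P a3@(1,1):P a4@(1,5):P a5@(2,4):P a6@(2,5):P a7@(3,5):R a8@(2,0):P
t=5: a0@(3,5):P a1@(2,1):P a2@(3,5):P a3@(2,1):P a4@(2,5):P a5@(3,4):P a6@(3,5):P a7@(0,5):R a8@(3,0):P
t=6: a0@(0,5):P a1@(3,1):P a2@(0,5):P a3@(3,1):P a4@(3,5):P a5@(0,4):P a6@(0,5):P a7@(1,5):R a8@(0,0):P
t=7: a0@(1,5):P a1@(0,1):P a2@(1,5):P a3@(0,1):P a4@(0,5):P a5@(1,4):P a6@(1,5):P a7@(2,5):R a8@(1,0):P
t=8: a0@(2,5):P a1@(1,1):P a2@(2,5):P a3@(1,1):P a4@(1,5):P a5@(2,4):P a6@(2,5):P a7@(3,5):R a8@(2,0):P

(1, 1)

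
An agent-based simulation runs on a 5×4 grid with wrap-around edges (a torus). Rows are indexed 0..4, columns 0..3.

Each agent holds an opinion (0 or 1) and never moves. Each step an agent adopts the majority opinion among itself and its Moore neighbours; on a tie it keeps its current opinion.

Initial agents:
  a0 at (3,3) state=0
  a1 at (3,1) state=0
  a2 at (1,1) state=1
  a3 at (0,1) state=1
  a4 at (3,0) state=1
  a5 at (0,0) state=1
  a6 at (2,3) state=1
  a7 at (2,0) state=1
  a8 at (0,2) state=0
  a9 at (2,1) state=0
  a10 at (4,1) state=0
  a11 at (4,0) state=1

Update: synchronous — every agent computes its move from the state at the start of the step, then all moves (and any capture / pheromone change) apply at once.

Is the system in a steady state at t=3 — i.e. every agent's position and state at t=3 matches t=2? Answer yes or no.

yes

t=1: a0@(3,3):1 a1@(3,1):0 a2@(1,1):1 a3@(0,1):1 a4@(3,0):1 a5@(0,0):1 a6@(2,3):1 a7@(2,0):1 a8@(0,2):0 a9@(2,1):1 a10@(4,1):1 a11@(4,0):1
t=2: a0@(3,3):1 a1@(3,1):1 a2@(1,1):1 a3@(0,1):1 a4@(3,0):1 a5@(0,0):1 a6@(2,3):1 a7@(2,0):1 a8@(0,2):1 a9@(2,1):1 a10@(4,1):1 a11@(4,0):1
t=3: (unchanged — steady state)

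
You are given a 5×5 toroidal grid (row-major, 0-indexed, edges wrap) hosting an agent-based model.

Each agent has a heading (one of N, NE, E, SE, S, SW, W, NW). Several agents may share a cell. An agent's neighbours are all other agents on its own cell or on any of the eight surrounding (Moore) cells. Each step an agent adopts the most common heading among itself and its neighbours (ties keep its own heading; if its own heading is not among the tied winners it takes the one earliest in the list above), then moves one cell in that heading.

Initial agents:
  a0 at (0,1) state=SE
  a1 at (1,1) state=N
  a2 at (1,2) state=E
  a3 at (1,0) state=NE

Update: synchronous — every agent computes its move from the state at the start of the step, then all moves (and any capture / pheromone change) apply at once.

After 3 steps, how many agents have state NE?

t=1: a0@(1,2):SE a1@(0,1):N a2@(1,3):E a3@(0,1):NE
t=2: a0@(2,3):SE a1@(4,1):N a2@(1,4):E a3@(4,2):NE
t=3: a0@(3,4):SE a1@(3,1):N a2@(1,0):E a3@(3,3):NE

1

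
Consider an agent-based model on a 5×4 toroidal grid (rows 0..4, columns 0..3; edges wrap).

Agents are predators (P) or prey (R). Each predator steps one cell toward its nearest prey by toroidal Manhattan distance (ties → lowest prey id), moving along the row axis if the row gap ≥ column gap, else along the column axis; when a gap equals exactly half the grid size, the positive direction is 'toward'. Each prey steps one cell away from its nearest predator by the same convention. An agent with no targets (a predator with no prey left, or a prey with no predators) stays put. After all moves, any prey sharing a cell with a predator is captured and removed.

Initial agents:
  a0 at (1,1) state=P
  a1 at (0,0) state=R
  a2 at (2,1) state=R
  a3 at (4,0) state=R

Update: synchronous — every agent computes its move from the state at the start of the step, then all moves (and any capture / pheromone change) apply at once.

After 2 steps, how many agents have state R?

3

t=1: a0@(2,1):P a1@(4,0):R a2@(3,1):R a3@(3,0):R
t=2: a0@(3,1):P a1@(0,0):R a2@(4,1):R a3@(4,0):R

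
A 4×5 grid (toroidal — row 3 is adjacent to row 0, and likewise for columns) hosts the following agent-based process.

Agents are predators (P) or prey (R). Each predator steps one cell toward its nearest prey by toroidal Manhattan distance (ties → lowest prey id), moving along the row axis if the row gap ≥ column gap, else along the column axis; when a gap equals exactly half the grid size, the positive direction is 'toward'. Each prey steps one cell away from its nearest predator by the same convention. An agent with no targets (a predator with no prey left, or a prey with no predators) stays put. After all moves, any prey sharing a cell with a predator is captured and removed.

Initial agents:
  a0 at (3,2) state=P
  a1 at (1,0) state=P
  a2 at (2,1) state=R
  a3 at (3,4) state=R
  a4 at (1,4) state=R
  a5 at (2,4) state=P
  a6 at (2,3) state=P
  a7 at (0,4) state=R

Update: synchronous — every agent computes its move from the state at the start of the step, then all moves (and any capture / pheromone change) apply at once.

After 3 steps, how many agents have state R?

2

t=1: a0@(2,2):P a1@(1,4):P a2@(1,1):R a3@(0,4):R a4@(1,3):R a5@(3,4):P a6@(2,2):P
t=2: a0@(1,2):P a1@(0,4):P a2@(0,1):R a3@(3,4):R a5@(0,4):P a6@(1,2):P
t=3: a0@(0,2):P a1@(3,4):P a2@(3,1):R a3@(2,4):R a5@(3,4):P a6@(0,2):P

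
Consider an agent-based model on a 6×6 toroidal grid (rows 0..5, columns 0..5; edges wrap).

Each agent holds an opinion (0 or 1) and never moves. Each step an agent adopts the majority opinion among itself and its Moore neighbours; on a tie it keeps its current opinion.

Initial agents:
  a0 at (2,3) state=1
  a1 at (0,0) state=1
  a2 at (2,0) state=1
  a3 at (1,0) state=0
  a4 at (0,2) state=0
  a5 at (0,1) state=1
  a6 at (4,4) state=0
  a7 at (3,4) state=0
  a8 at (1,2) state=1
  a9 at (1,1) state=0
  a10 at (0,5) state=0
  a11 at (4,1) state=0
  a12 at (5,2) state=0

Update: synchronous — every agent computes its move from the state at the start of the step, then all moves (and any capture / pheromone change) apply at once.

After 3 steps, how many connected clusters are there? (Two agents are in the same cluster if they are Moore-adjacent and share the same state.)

3

t=1: a0@(2,3):1 a1@(0,0):0 a2@(2,0):0 a3@(1,0):0 a4@(0,2):0 a5@(0,1):0 a6@(4,4):0 a7@(3,4):0 a8@(1,2):1 a9@(1,1):1 a10@(0,5):0 a11@(4,1):0 a12@(5,2):0
t=2: a0@(2,3):1 a1@(0,0):0 a2@(2,0):0 a3@(1,0):0 a4@(0,2):0 a5@(0,1):0 a6@(4,4):0 a7@(3,4):0 a8@(1,2):1 a9@(1,1):0 a10@(0,5):0 a11@(4,1):0 a12@(5,2):0
t=3: a0@(2,3):1 a1@(0,0):0 a2@(2,0):0 a3@(1,0):0 a4@(0,2):0 a5@(0,1):0 a6@(4,4):0 a7@(3,4):0 a8@(1,2):0 a9@(1,1):0 a10@(0,5):0 a11@(4,1):0 a12@(5,2):0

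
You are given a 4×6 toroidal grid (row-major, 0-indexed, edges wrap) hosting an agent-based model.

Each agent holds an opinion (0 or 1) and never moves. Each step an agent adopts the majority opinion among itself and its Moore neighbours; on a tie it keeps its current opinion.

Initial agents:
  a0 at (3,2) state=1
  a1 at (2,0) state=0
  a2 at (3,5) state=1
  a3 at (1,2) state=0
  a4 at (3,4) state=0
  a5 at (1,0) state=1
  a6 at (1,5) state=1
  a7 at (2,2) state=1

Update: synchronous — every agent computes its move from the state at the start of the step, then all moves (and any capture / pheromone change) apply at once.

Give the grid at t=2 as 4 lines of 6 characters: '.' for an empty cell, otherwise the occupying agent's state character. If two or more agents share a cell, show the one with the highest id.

......
1.0..1
1.1...
..1.00

t=1: a0@(3,2):1 a1@(2,0):1 a2@(3,5):0 a3@(1,2):0 a4@(3,4):0 a5@(1,0):1 a6@(1,5):1 a7@(2,2):1
t=2: (unchanged — steady state)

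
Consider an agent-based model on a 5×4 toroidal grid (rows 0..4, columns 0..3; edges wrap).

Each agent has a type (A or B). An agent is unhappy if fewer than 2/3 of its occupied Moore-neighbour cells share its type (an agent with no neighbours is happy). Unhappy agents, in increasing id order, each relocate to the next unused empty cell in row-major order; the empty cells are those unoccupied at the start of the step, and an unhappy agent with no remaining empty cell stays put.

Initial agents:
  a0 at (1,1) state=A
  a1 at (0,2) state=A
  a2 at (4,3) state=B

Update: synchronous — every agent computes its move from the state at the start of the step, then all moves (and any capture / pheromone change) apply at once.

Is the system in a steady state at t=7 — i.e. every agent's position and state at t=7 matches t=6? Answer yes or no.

t=1: a0@(1,1):A a1@(0,0):A a2@(0,1):B
t=2: a0@(0,2):A a1@(0,3):A a2@(1,0):B
t=3: a0@(0,2):A a1@(0,0):A a2@(0,1):B
t=4: a0@(0,3):A a1@(1,0):A a2@(1,1):B
t=5: a0@(0,3):A a1@(0,0):A a2@(0,1):B
t=6: a0@(0,3):A a1@(0,2):A a2@(1,0):B
t=7: a0@(0,0):A a1@(0,2):A a2@(0,1):B

no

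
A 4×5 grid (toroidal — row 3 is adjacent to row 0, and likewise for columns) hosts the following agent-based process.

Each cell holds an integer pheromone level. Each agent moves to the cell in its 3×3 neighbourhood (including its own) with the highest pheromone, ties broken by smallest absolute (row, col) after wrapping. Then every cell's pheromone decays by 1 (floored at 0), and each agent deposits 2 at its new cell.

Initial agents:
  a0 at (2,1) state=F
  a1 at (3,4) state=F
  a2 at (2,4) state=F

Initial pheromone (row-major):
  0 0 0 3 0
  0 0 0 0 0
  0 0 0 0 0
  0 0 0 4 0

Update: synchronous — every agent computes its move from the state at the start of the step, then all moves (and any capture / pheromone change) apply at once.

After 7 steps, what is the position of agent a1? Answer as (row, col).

t=1: a0@(1,0) a1@(3,3) a2@(3,3) | pheromone: 0 0 0 2 0 / 2 0 0 0 0 / 0 0 0 0 0 / 0 0 0 7 0
t=2: a0@(1,0) a1@(3,3) a2@(3,3) | pheromone: 0 0 0 1 0 / 3 0 0 0 0 / 0 0 0 0 0 / 0 0 0 10 0
t=3: a0@(1,0) a1@(3,3) a2@(3,3) | pheromone: 0 0 0 0 0 / 4 0 0 0 0 / 0 0 0 0 0 / 0 0 0 13 0
t=4: a0@(1,0) a1@(3,3) a2@(3,3) | pheromone: 0 0 0 0 0 / 5 0 0 0 0 / 0 0 0 0 0 / 0 0 0 16 0
t=5: a0@(1,0) a1@(3,3) a2@(3,3) | pheromone: 0 0 0 0 0 / 6 0 0 0 0 / 0 0 0 0 0 / 0 0 0 19 0
t=6: a0@(1,0) a1@(3,3) a2@(3,3) | pheromone: 0 0 0 0 0 / 7 0 0 0 0 / 0 0 0 0 0 / 0 0 0 22 0
t=7: a0@(1,0) a1@(3,3) a2@(3,3) | pheromone: 0 0 0 0 0 / 8 0 0 0 0 / 0 0 0 0 0 / 0 0 0 25 0

(3, 3)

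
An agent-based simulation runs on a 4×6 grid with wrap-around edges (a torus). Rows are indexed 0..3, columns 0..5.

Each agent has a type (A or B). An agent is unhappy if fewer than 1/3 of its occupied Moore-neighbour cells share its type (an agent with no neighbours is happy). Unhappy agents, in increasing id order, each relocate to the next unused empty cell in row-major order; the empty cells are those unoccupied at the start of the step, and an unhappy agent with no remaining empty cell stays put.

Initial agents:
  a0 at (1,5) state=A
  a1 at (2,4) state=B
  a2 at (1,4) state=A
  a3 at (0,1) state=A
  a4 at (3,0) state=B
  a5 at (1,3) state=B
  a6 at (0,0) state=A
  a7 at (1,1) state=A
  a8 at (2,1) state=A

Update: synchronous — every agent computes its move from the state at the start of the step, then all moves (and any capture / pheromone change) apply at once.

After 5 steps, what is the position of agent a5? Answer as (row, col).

t=1: a0@(1,5):A a1@(2,4):B a2@(1,4):A a3@(0,1):A a4@(0,2):B a5@(1,3):B a6@(0,0):A a7@(1,1):A a8@(2,1):A
t=2: (unchanged — steady state)

(1, 3)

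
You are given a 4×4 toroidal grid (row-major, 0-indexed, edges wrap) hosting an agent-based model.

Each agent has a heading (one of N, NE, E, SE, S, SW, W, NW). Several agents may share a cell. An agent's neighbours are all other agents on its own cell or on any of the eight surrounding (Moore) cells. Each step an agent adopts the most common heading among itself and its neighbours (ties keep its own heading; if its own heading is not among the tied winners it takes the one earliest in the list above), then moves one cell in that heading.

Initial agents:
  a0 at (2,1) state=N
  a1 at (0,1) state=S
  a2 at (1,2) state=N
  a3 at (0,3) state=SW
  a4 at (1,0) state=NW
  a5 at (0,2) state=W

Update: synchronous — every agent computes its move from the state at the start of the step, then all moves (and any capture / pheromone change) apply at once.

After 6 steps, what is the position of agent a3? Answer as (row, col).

t=1: a0@(1,1):N a1@(1,1):S a2@(0,2):N a3@(1,2):SW a4@(0,3):NW a5@(0,1):W
t=2: a0@(0,1):N a1@(0,1):N a2@(3,2):N a3@(0,2):N a4@(3,2):NW a5@(3,1):N
t=3: a0@(3,1):N a1@(3,1):N a2@(2,2):N a3@(3,2):N a4@(2,2):N a5@(2,1):N
t=4: a0@(2,1):N a1@(2,1):N a2@(1,2):N a3@(2,2):N a4@(1,2):N a5@(1,1):N
t=5: a0@(1,1):N a1@(1,1):N a2@(0,2):N a3@(1,2):N a4@(0,2):N a5@(0,1):N
t=6: a0@(0,1):N a1@(0,1):N a2@(3,2):N a3@(0,2):N a4@(3,2):N a5@(3,1):N

(0, 2)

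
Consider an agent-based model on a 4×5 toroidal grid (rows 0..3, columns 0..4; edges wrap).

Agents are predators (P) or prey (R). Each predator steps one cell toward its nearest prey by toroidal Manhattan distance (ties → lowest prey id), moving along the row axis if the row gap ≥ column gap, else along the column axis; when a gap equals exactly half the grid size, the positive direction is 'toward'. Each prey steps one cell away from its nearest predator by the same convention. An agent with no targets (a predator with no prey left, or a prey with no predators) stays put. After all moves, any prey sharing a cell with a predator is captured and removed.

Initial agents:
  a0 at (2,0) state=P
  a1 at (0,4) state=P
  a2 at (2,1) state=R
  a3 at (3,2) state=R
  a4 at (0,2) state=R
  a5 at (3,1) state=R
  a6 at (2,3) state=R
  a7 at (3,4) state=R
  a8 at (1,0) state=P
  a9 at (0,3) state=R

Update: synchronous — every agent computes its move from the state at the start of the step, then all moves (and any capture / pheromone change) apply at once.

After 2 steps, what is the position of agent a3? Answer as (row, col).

t=1: a0@(2,1):P a1@(3,4):P a2@(2,2):R a3@(3,3):R a4@(0,1):R a5@(0,1):R a6@(2,2):R a7@(2,4):R a8@(2,0):P a9@(0,2):R
t=2: a0@(2,2):P a1@(3,3):P a2@(2,3):R a3@(3,2):R a4@(3,1):R a5@(3,1):R a6@(2,3):R a7@(1,4):R a8@(2,4):P a9@(3,2):R

(3, 2)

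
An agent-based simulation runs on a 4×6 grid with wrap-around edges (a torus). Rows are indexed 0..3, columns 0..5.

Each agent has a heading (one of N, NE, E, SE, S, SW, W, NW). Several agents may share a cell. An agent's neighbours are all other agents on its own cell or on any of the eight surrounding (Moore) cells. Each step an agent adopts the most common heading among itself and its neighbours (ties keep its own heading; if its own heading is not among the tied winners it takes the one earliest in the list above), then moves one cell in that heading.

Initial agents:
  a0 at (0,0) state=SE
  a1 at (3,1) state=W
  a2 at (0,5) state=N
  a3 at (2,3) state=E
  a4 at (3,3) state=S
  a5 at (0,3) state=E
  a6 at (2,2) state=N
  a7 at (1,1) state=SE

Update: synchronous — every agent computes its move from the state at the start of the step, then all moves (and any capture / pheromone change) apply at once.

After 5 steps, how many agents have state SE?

t=1: a0@(1,1):SE a1@(3,0):W a2@(3,5):N a3@(2,4):E a4@(3,4):E a5@(0,4):E a6@(1,2):N a7@(2,2):SE
t=2: a0@(2,2):SE a1@(3,5):W a2@(3,0):E a3@(2,5):E a4@(3,5):E a5@(0,5):E a6@(2,3):SE a7@(3,3):SE
t=3: a0@(3,3):SE a1@(3,0):E a2@(3,1):E a3@(2,0):E a4@(3,0):E a5@(0,0):E a6@(3,4):SE a7@(0,4):SE
t=4: a0@(0,4):SE a1@(3,1):E a2@(3,2):E a3@(2,1):E a4@(3,1):E a5@(0,1):E a6@(0,5):SE a7@(1,5):SE
t=5: a0@(1,5):SE a1@(3,2):E a2@(3,3):E a3@(2,2):E a4@(3,2):E a5@(0,2):E a6@(1,0):SE a7@(2,0):SE

3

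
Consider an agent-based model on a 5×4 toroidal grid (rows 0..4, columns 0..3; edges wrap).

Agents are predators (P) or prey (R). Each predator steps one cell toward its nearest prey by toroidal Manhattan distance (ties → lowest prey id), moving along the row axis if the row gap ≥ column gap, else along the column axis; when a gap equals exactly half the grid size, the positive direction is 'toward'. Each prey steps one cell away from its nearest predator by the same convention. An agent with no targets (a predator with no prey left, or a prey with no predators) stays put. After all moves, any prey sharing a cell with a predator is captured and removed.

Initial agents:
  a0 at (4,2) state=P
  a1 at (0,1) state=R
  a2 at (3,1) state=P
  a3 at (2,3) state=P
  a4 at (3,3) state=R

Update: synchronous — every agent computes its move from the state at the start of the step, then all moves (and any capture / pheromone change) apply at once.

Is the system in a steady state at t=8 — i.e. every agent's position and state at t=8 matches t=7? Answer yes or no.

t=1: a0@(0,2):P a1@(1,1):R a2@(4,1):P a3@(3,3):P a4@(4,3):R
t=2: a0@(1,2):P a1@(2,1):R a2@(0,1):P a3@(4,3):P a4@(0,3):R
t=3: a0@(2,2):P a1@(3,1):R a2@(1,1):P a3@(0,3):P a4@(1,3):R
t=4: a0@(3,2):P a1@(4,1):R a2@(2,1):P a3@(1,3):P a4@(2,3):R
t=5: a0@(4,2):P a1@(0,1):R a2@(3,1):P a3@(2,3):P a4@(3,3):R
t=6: a0@(0,2):P a1@(1,1):R a2@(4,1):P a3@(3,3):P a4@(4,3):R
t=7: a0@(1,2):P a1@(2,1):R a2@(0,1):P a3@(4,3):P a4@(0,3):R
t=8: a0@(2,2):P a1@(3,1):R a2@(1,1):P a3@(0,3):P a4@(1,3):R

no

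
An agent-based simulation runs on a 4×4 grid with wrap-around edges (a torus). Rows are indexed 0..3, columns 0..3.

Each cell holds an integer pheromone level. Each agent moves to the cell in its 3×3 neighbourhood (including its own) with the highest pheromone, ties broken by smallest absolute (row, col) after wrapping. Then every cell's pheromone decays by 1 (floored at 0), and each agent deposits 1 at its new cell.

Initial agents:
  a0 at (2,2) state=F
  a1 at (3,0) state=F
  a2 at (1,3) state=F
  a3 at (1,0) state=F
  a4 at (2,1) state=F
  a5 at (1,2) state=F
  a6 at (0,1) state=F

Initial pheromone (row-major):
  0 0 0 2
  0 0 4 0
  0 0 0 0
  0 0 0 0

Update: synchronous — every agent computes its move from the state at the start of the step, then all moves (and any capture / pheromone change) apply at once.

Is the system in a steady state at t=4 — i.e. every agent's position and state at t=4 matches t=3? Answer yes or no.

t=1: a0@(1,2) a1@(0,3) a2@(1,2) a3@(0,3) a4@(1,2) a5@(1,2) a6@(1,2) | pheromone: 0 0 0 3 / 0 0 8 0 / 0 0 0 0 / 0 0 0 0
t=2: a0@(1,2) a1@(1,2) a2@(1,2) a3@(1,2) a4@(1,2) a5@(1,2) a6@(1,2) | pheromone: 0 0 0 2 / 0 0 14 0 / 0 0 0 0 / 0 0 0 0
t=3: a0@(1,2) a1@(1,2) a2@(1,2) a3@(1,2) a4@(1,2) a5@(1,2) a6@(1,2) | pheromone: 0 0 0 1 / 0 0 20 0 / 0 0 0 0 / 0 0 0 0
t=4: a0@(1,2) a1@(1,2) a2@(1,2) a3@(1,2) a4@(1,2) a5@(1,2) a6@(1,2) | pheromone: 0 0 0 0 / 0 0 26 0 / 0 0 0 0 / 0 0 0 0

yes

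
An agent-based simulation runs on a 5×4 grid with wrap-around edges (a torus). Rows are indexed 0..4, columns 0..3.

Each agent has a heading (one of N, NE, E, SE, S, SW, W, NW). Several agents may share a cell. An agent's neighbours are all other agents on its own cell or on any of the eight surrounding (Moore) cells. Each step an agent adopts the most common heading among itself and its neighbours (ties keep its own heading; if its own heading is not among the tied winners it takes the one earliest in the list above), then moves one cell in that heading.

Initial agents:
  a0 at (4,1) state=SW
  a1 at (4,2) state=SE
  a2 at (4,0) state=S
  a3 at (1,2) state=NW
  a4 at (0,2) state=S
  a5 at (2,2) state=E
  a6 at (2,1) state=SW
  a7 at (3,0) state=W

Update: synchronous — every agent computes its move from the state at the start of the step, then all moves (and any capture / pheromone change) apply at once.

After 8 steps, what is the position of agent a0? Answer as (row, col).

t=1: a0@(0,1):S a1@(0,3):SE a2@(0,0):S a3@(0,1):NW a4@(1,2):S a5@(2,3):E a6@(3,0):SW a7@(4,3):SW
t=2: a0@(1,1):S a1@(1,3):S a2@(1,0):S a3@(1,1):S a4@(2,2):S a5@(2,0):E a6@(4,3):SW a7@(0,2):SW
t=3: a0@(2,1):S a1@(2,3):S a2@(2,0):S a3@(2,1):S a4@(3,2):S a5@(3,0):S a6@(0,2):SW a7@(1,2):S
t=4: a0@(3,1):S a1@(3,3):S a2@(3,0):S a3@(3,1):S a4@(4,2):S a5@(4,0):S a6@(1,1):SW a7@(2,2):S
t=5: a0@(4,1):S a1@(4,3):S a2@(4,0):S a3@(4,1):S a4@(0,2):S a5@(0,0):S a6@(2,0):SW a7@(3,2):S
t=6: a0@(0,1):S a1@(0,3):S a2@(0,0):S a3@(0,1):S a4@(1,2):S a5@(1,0):S a6@(3,3):SW a7@(4,2):S
t=7: a0@(1,1):S a1@(1,3):S a2@(1,0):S a3@(1,1):S a4@(2,2):S a5@(2,0):S a6@(4,2):SW a7@(0,2):S
t=8: a0@(2,1):S a1@(2,3):S a2@(2,0):S a3@(2,1):S a4@(3,2):S a5@(3,0):S a6@(0,1):SW a7@(1,2):S

(2, 1)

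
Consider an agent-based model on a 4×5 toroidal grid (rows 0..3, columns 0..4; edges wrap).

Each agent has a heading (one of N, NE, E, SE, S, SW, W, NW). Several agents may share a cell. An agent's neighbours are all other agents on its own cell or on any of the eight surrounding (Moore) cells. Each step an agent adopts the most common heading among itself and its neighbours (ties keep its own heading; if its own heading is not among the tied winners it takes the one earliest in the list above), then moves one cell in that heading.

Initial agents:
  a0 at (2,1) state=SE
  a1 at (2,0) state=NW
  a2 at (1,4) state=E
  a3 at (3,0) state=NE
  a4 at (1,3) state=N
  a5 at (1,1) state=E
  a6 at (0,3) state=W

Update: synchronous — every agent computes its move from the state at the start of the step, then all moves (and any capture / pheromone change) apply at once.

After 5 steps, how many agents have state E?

t=1: a0@(3,2):SE a1@(2,1):E a2@(1,0):E a3@(2,1):NE a4@(0,3):N a5@(1,2):E a6@(0,2):W
t=2: a0@(0,3):SE a1@(2,2):E a2@(1,1):E a3@(2,2):E a4@(3,3):N a5@(1,3):E a6@(0,1):W
t=3: a0@(1,4):SE a1@(2,3):E a2@(1,2):E a3@(2,3):E a4@(3,4):E a5@(1,4):E a6@(0,0):W
t=4: a0@(1,0):E a1@(2,4):E a2@(1,3):E a3@(2,4):E a4@(3,0):E a5@(1,0):E a6@(0,1):E
t=5: a0@(1,1):E a1@(2,0):E a2@(1,4):E a3@(2,0):E a4@(3,1):E a5@(1,1):E a6@(0,2):E

7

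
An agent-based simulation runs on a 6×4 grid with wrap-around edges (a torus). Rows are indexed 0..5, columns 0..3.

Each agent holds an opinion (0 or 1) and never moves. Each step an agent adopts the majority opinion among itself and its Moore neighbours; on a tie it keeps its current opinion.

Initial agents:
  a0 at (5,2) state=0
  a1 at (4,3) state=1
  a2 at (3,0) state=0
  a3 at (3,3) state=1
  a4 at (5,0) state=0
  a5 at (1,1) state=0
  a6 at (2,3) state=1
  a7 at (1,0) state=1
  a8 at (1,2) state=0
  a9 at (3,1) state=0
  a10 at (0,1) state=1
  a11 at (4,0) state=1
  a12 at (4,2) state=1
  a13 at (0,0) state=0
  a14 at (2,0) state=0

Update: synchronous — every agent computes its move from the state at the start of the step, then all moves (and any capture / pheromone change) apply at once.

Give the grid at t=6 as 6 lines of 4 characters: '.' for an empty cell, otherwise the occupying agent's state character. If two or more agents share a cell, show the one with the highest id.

t=1: a0@(5,2):1 a1@(4,3):1 a2@(3,0):1 a3@(3,3):1 a4@(5,0):1 a5@(1,1):0 a6@(2,3):1 a7@(1,0):1 a8@(1,2):0 a9@(3,1):0 a10@(0,1):0 a11@(4,0):1 a12@(4,2):1 a13@(0,0):0 a14@(2,0):0
t=2: a0@(5,2):1 a1@(4,3):1 a2@(3,0):1 a3@(3,3):1 a4@(5,0):1 a5@(1,1):0 a6@(2,3):1 a7@(1,0):0 a8@(1,2):0 a9@(3,1):1 a10@(0,1):0 a11@(4,0):1 a12@(4,2):1 a13@(0,0):0 a14@(2,0):1
t=3: (unchanged — steady state)

00..
000.
1..1
11.1
1.11
1.1.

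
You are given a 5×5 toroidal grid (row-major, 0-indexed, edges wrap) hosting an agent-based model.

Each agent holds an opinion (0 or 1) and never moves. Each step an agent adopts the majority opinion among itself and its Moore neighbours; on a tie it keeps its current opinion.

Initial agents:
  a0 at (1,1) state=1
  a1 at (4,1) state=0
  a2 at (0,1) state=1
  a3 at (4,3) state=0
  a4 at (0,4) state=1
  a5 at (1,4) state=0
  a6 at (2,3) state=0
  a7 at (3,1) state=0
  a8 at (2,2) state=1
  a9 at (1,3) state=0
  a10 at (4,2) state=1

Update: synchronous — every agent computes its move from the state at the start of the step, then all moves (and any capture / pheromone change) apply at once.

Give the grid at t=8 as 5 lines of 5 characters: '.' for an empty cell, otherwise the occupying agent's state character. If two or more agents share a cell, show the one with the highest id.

.1..0
.1.00
..00.
.0...
.000.

t=1: a0@(1,1):1 a1@(4,1):0 a2@(0,1):1 a3@(4,3):1 a4@(0,4):0 a5@(1,4):0 a6@(2,3):0 a7@(3,1):0 a8@(2,2):0 a9@(1,3):0 a10@(4,2):0
t=2: a0@(1,1):1 a1@(4,1):0 a2@(0,1):1 a3@(4,3):0 a4@(0,4):0 a5@(1,4):0 a6@(2,3):0 a7@(3,1):0 a8@(2,2):0 a9@(1,3):0 a10@(4,2):0
t=3: (unchanged — steady state)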